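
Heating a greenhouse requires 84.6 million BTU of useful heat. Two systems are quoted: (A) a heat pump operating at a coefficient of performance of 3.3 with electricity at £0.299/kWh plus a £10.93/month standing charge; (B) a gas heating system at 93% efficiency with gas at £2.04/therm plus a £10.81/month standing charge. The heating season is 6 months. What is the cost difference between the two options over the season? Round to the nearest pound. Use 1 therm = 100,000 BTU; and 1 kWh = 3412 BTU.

£392

Heat load = 84.6 × 10⁶ BTU = 84,600,000 BTU
Gas: input = 84,600,000 / 0.93 = 90,967,742 BTU = 909.7 therm → 909.7 × £2.04 = £1,855.74; + 6 × £10.81 standing = £1,920.60
Heat pump: 84,600,000 BTU / 3412 = 24,790 kWh heat; / 3.3 = 7,514 kWh in → × £0.299 = £2,246.56; + 6 × £10.93 standing = £2,312.14
Difference = |£1,920.60 − £2,312.14| = £391.54 ≈ £392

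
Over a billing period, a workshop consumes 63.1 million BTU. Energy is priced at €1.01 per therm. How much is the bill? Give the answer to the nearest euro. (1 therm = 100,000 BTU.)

63.1 million BTU × (10 therm/million BTU) = 631 therm
Cost = 631 therm × €1.01/therm = €637.31 ≈ €637

€637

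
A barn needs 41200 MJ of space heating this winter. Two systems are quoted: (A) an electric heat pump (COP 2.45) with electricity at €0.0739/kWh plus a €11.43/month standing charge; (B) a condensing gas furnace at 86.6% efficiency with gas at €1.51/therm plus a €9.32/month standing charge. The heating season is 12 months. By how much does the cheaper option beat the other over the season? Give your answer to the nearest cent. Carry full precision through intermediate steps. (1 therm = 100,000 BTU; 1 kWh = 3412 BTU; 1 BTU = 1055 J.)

€310.38

Heat load = 41200 MJ = 41,200,000,000 J / 1055 = 39,052,133 BTU
Gas: input = 39,052,133 / 0.866 = 45,094,841 BTU = 450.9 therm → 450.9 × €1.51 = €680.93; + 12 × €9.32 standing = €792.77
Heat pump: 39,052,133 BTU / 3412 = 11,450 kWh heat; / 2.45 = 4,672 kWh in → × €0.0739 = €345.23; + 12 × €11.43 standing = €482.39
Difference = |€792.77 − €482.39| = €310.38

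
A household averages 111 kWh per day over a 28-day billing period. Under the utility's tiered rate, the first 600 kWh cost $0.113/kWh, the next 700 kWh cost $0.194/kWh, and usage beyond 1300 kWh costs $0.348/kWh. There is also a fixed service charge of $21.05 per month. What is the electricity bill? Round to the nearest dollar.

Usage = 111 kWh/day × 28 days = 3108 kWh
First 600 kWh × $0.113 = $67.80
Next 700 kWh × $0.194 = $135.80
Remaining 1808 kWh × $0.348 = $629.18
Energy charge = $832.78; + service $21.05 = $853.83 ≈ $854

$854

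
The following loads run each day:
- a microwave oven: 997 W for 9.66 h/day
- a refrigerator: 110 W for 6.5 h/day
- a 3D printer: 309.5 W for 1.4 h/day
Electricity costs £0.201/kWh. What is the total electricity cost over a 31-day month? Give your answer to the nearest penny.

microwave oven: 997 W × 9.66 h × 31 d = 298,562 Wh = 298.6 kWh
refrigerator: 110 W × 6.5 h × 31 d = 22,165 Wh = 22.16 kWh
3D printer: 309.5 W × 1.4 h × 31 d = 13,432 Wh = 13.43 kWh
Total energy = 298.6 + 22.16 + 13.43 = 334.2 kWh
Cost = 334.2 kWh × £0.201 = £67.17

£67.17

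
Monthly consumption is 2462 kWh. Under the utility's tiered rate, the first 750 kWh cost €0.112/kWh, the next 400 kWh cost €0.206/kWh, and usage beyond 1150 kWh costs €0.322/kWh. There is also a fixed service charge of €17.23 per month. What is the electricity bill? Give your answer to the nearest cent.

First 750 kWh × €0.112 = €84.00
Next 400 kWh × €0.206 = €82.40
Remaining 1312 kWh × €0.322 = €422.46
Energy charge = €588.86; + service €17.23 = €606.09

€606.09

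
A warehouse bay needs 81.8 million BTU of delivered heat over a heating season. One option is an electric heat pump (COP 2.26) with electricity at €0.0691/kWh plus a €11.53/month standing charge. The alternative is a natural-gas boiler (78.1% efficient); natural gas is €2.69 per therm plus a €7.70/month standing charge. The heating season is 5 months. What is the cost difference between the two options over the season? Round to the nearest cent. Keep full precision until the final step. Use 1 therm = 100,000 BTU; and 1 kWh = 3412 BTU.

€2065.27

Heat load = 81.8 × 10⁶ BTU = 81,800,000 BTU
Gas: input = 81,800,000 / 0.781 = 104,737,516 BTU = 1,047 therm → 1,047 × €2.69 = €2,817.44; + 5 × €7.70 standing = €2,855.94
Heat pump: 81,800,000 BTU / 3412 = 23,970 kWh heat; / 2.26 = 10,610 kWh in → × €0.0691 = €733.02; + 5 × €11.53 standing = €790.67
Difference = |€2,855.94 − €790.67| = €2,065.27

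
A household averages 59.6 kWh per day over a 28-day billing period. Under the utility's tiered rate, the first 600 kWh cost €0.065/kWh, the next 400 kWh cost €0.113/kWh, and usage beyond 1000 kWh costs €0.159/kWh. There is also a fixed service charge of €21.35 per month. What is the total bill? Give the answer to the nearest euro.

€212

Usage = 59.6 kWh/day × 28 days = 1668.8 kWh
First 600 kWh × €0.065 = €39.00
Next 400 kWh × €0.113 = €45.20
Remaining 668.8 kWh × €0.159 = €106.34
Energy charge = €190.54; + service €21.35 = €211.89 ≈ €212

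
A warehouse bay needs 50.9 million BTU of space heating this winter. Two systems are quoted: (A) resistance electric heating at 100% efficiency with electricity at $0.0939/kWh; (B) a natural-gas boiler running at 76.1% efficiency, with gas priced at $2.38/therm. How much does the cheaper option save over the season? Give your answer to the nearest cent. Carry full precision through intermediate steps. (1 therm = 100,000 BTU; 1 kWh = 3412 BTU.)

Heat load = 50.9 × 10⁶ BTU = 50,900,000 BTU
Gas: input = 50,900,000 / 0.761 = 66,885,677 BTU = 668.9 therm → 668.9 × $2.38 = $1,591.88
Electric: 50,900,000 BTU / 3412 = 14,920 kWh → × $0.0939 = $1,400.79
Difference = |$1,591.88 − $1,400.79| = $191.08

$191.08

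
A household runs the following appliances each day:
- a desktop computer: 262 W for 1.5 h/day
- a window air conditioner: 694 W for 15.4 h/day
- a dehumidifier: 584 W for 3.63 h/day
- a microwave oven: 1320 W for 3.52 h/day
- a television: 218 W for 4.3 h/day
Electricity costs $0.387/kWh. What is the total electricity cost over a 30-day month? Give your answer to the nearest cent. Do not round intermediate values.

$218.09

desktop computer: 262 W × 1.5 h × 30 d = 11,790 Wh = 11.79 kWh
window air conditioner: 694 W × 15.4 h × 30 d = 320,628 Wh = 320.6 kWh
dehumidifier: 584 W × 3.63 h × 30 d = 63,598 Wh = 63.6 kWh
microwave oven: 1320 W × 3.52 h × 30 d = 139,392 Wh = 139.4 kWh
television: 218 W × 4.3 h × 30 d = 28,122 Wh = 28.12 kWh
Total energy = 11.79 + 320.6 + 63.6 + 139.4 + 28.12 = 563.5 kWh
Cost = 563.5 kWh × $0.387 = $218.09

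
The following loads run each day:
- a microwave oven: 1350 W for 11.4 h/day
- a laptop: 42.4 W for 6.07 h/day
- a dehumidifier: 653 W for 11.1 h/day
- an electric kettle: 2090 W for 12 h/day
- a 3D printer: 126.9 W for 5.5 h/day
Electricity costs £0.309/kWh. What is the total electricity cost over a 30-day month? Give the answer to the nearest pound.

microwave oven: 1350 W × 11.4 h × 30 d = 461,700 Wh = 461.7 kWh
laptop: 42.4 W × 6.07 h × 30 d = 7,721 Wh = 7.721 kWh
dehumidifier: 653 W × 11.1 h × 30 d = 217,449 Wh = 217.4 kWh
electric kettle: 2090 W × 12 h × 30 d = 752,400 Wh = 752.4 kWh
3D printer: 126.9 W × 5.5 h × 30 d = 20,938 Wh = 20.94 kWh
Total energy = 461.7 + 7.721 + 217.4 + 752.4 + 20.94 = 1,460 kWh
Cost = 1,460 kWh × £0.309 = £451.20 ≈ £451

£451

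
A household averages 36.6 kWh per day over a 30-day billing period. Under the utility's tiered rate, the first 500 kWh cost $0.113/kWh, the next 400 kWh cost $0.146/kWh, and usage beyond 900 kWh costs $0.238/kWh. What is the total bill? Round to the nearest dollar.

Usage = 36.6 kWh/day × 30 days = 1098 kWh
First 500 kWh × $0.113 = $56.50
Next 400 kWh × $0.146 = $58.40
Remaining 198 kWh × $0.238 = $47.12
Total = $162.02 ≈ $162

$162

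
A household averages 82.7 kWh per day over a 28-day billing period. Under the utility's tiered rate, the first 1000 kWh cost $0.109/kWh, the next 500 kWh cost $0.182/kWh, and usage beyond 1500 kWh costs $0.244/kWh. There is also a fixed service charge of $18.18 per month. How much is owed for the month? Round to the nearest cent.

Usage = 82.7 kWh/day × 28 days = 2315.6 kWh
First 1000 kWh × $0.109 = $109.00
Next 500 kWh × $0.182 = $91.00
Remaining 815.6 kWh × $0.244 = $199.01
Energy charge = $399.01; + service $18.18 = $417.19

$417.19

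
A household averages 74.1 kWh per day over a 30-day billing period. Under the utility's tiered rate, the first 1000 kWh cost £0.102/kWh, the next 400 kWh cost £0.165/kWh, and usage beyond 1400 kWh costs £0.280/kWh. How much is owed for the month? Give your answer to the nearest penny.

£398.44

Usage = 74.1 kWh/day × 30 days = 2223 kWh
First 1000 kWh × £0.102 = £102.00
Next 400 kWh × £0.165 = £66.00
Remaining 823 kWh × £0.280 = £230.44
Total = £398.44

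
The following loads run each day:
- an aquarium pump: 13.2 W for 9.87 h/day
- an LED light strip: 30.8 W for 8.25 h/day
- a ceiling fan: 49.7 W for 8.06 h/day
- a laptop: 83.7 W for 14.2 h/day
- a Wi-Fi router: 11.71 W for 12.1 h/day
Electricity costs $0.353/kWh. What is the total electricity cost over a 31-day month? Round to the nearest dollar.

aquarium pump: 13.2 W × 9.87 h × 31 d = 4,039 Wh = 4.039 kWh
LED light strip: 30.8 W × 8.25 h × 31 d = 7,877 Wh = 7.877 kWh
ceiling fan: 49.7 W × 8.06 h × 31 d = 12,418 Wh = 12.42 kWh
laptop: 83.7 W × 14.2 h × 31 d = 36,845 Wh = 36.84 kWh
Wi-Fi router: 11.71 W × 12.1 h × 31 d = 4,392 Wh = 4.392 kWh
Total energy = 4.039 + 7.877 + 12.42 + 36.84 + 4.392 = 65.57 kWh
Cost = 65.57 kWh × $0.353 = $23.15 ≈ $23

$23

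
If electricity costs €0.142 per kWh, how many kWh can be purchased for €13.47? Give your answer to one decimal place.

94.9 kWh

€13.47 / €0.142 per kWh = 94.86 kWh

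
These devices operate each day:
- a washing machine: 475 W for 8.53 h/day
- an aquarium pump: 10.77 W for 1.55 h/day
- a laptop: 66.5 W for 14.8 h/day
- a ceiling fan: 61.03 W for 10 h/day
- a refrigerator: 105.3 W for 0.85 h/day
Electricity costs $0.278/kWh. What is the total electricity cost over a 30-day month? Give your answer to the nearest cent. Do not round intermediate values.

$47.98

washing machine: 475 W × 8.53 h × 30 d = 121,552 Wh = 121.6 kWh
aquarium pump: 10.77 W × 1.55 h × 30 d = 501 Wh = 0.5008 kWh
laptop: 66.5 W × 14.8 h × 30 d = 29,526 Wh = 29.53 kWh
ceiling fan: 61.03 W × 10 h × 30 d = 18,309 Wh = 18.31 kWh
refrigerator: 105.3 W × 0.85 h × 30 d = 2,685 Wh = 2.685 kWh
Total energy = 121.6 + 0.5008 + 29.53 + 18.31 + 2.685 = 172.6 kWh
Cost = 172.6 kWh × $0.278 = $47.98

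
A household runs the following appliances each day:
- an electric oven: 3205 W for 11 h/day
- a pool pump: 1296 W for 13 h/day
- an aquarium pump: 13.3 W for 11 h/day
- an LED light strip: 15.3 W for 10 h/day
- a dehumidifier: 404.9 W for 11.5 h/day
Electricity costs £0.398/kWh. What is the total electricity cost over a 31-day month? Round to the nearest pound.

electric oven: 3205 W × 11 h × 31 d = 1,092,905 Wh = 1,093 kWh
pool pump: 1296 W × 13 h × 31 d = 522,288 Wh = 522.3 kWh
aquarium pump: 13.3 W × 11 h × 31 d = 4,535 Wh = 4.535 kWh
LED light strip: 15.3 W × 10 h × 31 d = 4,743 Wh = 4.743 kWh
dehumidifier: 404.9 W × 11.5 h × 31 d = 144,347 Wh = 144.3 kWh
Total energy = 1,093 + 522.3 + 4.535 + 4.743 + 144.3 = 1,769 kWh
Cost = 1,769 kWh × £0.398 = £703.99 ≈ £704

£704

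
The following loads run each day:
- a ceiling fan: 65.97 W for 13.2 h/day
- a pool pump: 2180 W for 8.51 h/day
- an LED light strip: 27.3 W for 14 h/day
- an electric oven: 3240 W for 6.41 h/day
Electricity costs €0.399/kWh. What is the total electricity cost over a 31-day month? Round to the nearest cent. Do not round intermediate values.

€501.85

ceiling fan: 65.97 W × 13.2 h × 31 d = 26,995 Wh = 26.99 kWh
pool pump: 2180 W × 8.51 h × 31 d = 575,106 Wh = 575.1 kWh
LED light strip: 27.3 W × 14 h × 31 d = 11,848 Wh = 11.85 kWh
electric oven: 3240 W × 6.41 h × 31 d = 643,820 Wh = 643.8 kWh
Total energy = 26.99 + 575.1 + 11.85 + 643.8 = 1,258 kWh
Cost = 1,258 kWh × €0.399 = €501.85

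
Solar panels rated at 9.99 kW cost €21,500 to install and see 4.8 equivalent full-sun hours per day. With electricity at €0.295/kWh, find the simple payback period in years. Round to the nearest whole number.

Daily generation = 9.99 kW × 4.8 h = 47.95 kWh
Annual generation = 47.95 × 365 = 17502 kWh
Annual savings = 17502 × €0.295 = €5,163.23
Payback = €21,500 / €5,163.23 = 4.16 years

4 years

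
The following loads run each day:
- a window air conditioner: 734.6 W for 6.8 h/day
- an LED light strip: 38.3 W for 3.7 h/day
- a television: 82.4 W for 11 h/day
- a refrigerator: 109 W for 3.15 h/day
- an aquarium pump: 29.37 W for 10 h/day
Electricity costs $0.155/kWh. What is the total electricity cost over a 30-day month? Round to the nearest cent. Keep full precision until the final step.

window air conditioner: 734.6 W × 6.8 h × 30 d = 149,858 Wh = 149.9 kWh
LED light strip: 38.3 W × 3.7 h × 30 d = 4,251 Wh = 4.251 kWh
television: 82.4 W × 11 h × 30 d = 27,192 Wh = 27.19 kWh
refrigerator: 109 W × 3.15 h × 30 d = 10,300 Wh = 10.3 kWh
aquarium pump: 29.37 W × 10 h × 30 d = 8,811 Wh = 8.811 kWh
Total energy = 149.9 + 4.251 + 27.19 + 10.3 + 8.811 = 200.4 kWh
Cost = 200.4 kWh × $0.155 = $31.06

$31.06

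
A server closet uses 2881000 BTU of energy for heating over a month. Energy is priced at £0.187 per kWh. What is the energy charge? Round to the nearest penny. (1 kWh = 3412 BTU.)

2881000 BTU × (0.00029308 kWh/BTU) = 844.4 kWh
Cost = 844.4 kWh × £0.187/kWh = £157.90

£157.90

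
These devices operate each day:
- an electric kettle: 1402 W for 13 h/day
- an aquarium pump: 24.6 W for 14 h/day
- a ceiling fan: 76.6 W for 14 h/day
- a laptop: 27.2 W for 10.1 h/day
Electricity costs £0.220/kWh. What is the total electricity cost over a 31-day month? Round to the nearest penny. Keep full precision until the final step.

£135.84

electric kettle: 1402 W × 13 h × 31 d = 565,006 Wh = 565 kWh
aquarium pump: 24.6 W × 14 h × 31 d = 10,676 Wh = 10.68 kWh
ceiling fan: 76.6 W × 14 h × 31 d = 33,244 Wh = 33.24 kWh
laptop: 27.2 W × 10.1 h × 31 d = 8,516 Wh = 8.516 kWh
Total energy = 565 + 10.68 + 33.24 + 8.516 = 617.4 kWh
Cost = 617.4 kWh × £0.220 = £135.84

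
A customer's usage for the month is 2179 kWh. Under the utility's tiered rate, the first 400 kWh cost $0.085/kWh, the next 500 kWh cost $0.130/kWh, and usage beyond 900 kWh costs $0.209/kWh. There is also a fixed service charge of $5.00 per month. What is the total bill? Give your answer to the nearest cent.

First 400 kWh × $0.085 = $34.00
Next 500 kWh × $0.130 = $65.00
Remaining 1279 kWh × $0.209 = $267.31
Energy charge = $366.31; + service $5.00 = $371.31

$371.31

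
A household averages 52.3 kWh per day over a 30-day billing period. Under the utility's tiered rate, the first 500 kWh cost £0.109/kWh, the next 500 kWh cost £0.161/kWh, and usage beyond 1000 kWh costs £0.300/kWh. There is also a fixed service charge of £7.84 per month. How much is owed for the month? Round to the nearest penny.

Usage = 52.3 kWh/day × 30 days = 1569 kWh
First 500 kWh × £0.109 = £54.50
Next 500 kWh × £0.161 = £80.50
Remaining 569 kWh × £0.300 = £170.70
Energy charge = £305.70; + service £7.84 = £313.54

£313.54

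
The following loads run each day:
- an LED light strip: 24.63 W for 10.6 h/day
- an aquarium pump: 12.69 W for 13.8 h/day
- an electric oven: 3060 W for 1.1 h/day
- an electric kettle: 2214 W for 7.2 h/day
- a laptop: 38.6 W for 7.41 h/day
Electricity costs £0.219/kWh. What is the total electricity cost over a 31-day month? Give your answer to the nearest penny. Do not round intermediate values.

£135.98

LED light strip: 24.63 W × 10.6 h × 31 d = 8,093 Wh = 8.093 kWh
aquarium pump: 12.69 W × 13.8 h × 31 d = 5,429 Wh = 5.429 kWh
electric oven: 3060 W × 1.1 h × 31 d = 104,346 Wh = 104.3 kWh
electric kettle: 2214 W × 7.2 h × 31 d = 494,165 Wh = 494.2 kWh
laptop: 38.6 W × 7.41 h × 31 d = 8,867 Wh = 8.867 kWh
Total energy = 8.093 + 5.429 + 104.3 + 494.2 + 8.867 = 620.9 kWh
Cost = 620.9 kWh × £0.219 = £135.98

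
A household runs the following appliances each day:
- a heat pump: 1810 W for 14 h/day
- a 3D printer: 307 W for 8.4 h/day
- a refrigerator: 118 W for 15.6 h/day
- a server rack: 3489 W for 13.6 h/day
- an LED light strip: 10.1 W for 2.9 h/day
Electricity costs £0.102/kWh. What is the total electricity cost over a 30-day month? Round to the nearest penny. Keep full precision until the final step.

£236.35

heat pump: 1810 W × 14 h × 30 d = 760,200 Wh = 760.2 kWh
3D printer: 307 W × 8.4 h × 30 d = 77,364 Wh = 77.36 kWh
refrigerator: 118 W × 15.6 h × 30 d = 55,224 Wh = 55.22 kWh
server rack: 3489 W × 13.6 h × 30 d = 1,423,512 Wh = 1,424 kWh
LED light strip: 10.1 W × 2.9 h × 30 d = 879 Wh = 0.8787 kWh
Total energy = 760.2 + 77.36 + 55.22 + 1,424 + 0.8787 = 2,317 kWh
Cost = 2,317 kWh × £0.102 = £236.35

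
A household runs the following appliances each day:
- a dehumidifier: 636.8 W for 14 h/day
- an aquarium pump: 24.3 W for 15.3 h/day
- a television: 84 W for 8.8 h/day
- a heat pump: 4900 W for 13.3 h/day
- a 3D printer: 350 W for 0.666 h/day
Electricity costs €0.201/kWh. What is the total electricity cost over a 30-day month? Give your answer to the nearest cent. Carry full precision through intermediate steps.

€454.84

dehumidifier: 636.8 W × 14 h × 30 d = 267,456 Wh = 267.5 kWh
aquarium pump: 24.3 W × 15.3 h × 30 d = 11,154 Wh = 11.15 kWh
television: 84 W × 8.8 h × 30 d = 22,176 Wh = 22.18 kWh
heat pump: 4900 W × 13.3 h × 30 d = 1,955,100 Wh = 1,955 kWh
3D printer: 350 W × 0.666 h × 30 d = 6,993 Wh = 6.993 kWh
Total energy = 267.5 + 11.15 + 22.18 + 1,955 + 6.993 = 2,263 kWh
Cost = 2,263 kWh × €0.201 = €454.84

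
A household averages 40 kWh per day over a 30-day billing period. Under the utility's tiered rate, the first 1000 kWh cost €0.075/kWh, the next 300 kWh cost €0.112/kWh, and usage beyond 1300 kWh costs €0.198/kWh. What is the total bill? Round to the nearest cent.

€97.40

Usage = 40 kWh/day × 30 days = 1200 kWh
First 1000 kWh × €0.075 = €75.00
Next 200 kWh × €0.112 = €22.40
Remaining tier: 0 kWh (not reached)
Total = €97.40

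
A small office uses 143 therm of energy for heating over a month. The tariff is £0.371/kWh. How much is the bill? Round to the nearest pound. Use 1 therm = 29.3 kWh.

143 therm × (29.3 kWh/therm) = 4,190 kWh
Cost = 4,190 kWh × £0.371/kWh = £1,554.45 ≈ £1554

£1554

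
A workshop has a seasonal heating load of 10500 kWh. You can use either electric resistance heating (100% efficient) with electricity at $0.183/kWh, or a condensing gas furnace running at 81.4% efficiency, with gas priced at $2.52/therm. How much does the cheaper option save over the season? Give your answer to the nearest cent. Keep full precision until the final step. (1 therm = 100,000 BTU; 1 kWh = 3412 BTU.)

Heat load = 10500 kWh × 3412 = 35,826,000 BTU
Gas: input = 35,826,000 / 0.814 = 44,012,285 BTU = 440.1 therm → 440.1 × $2.52 = $1,109.11
Electric: 35,826,000 BTU / 3412 = 10,500 kWh → × $0.183 = $1,921.50
Difference = |$1,109.11 − $1,921.50| = $812.39

$812.39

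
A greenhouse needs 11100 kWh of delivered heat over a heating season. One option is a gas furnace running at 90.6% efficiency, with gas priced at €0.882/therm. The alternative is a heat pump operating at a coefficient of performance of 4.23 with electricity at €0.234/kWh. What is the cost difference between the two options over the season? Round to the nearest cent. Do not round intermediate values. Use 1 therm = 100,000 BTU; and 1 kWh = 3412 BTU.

€245.34

Heat load = 11100 kWh × 3412 = 37,873,200 BTU
Gas: input = 37,873,200 / 0.906 = 41,802,649 BTU = 418 therm → 418 × €0.882 = €368.70
Heat pump: 37,873,200 BTU / 3412 = 11,100 kWh heat; / 4.23 = 2,624 kWh in → × €0.234 = €614.04
Difference = |€368.70 − €614.04| = €245.34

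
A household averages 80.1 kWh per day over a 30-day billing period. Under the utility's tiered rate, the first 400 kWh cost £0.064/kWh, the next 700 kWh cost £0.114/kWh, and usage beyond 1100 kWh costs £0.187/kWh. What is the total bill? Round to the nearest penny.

£349.06

Usage = 80.1 kWh/day × 30 days = 2403 kWh
First 400 kWh × £0.064 = £25.60
Next 700 kWh × £0.114 = £79.80
Remaining 1303 kWh × £0.187 = £243.66
Total = £349.06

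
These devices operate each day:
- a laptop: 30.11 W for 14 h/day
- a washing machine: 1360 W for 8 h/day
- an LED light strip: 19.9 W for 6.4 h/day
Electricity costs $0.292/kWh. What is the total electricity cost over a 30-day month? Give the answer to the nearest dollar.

$100

laptop: 30.11 W × 14 h × 30 d = 12,646 Wh = 12.65 kWh
washing machine: 1360 W × 8 h × 30 d = 326,400 Wh = 326.4 kWh
LED light strip: 19.9 W × 6.4 h × 30 d = 3,821 Wh = 3.821 kWh
Total energy = 12.65 + 326.4 + 3.821 = 342.9 kWh
Cost = 342.9 kWh × $0.292 = $100.12 ≈ $100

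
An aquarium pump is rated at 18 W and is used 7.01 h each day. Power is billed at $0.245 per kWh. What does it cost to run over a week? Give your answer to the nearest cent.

$0.22

Energy = 18 W × 7.01 h/day × 7 days = 883 Wh = 0.8833 kWh
Cost = 0.8833 kWh × $0.245/kWh = $0.22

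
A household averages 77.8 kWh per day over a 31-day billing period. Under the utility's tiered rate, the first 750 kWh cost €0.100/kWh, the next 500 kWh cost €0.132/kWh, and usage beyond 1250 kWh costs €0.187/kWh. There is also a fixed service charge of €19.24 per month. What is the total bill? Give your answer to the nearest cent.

€377.50

Usage = 77.8 kWh/day × 31 days = 2411.8 kWh
First 750 kWh × €0.100 = €75.00
Next 500 kWh × €0.132 = €66.00
Remaining 1161.8 kWh × €0.187 = €217.26
Energy charge = €358.26; + service €19.24 = €377.50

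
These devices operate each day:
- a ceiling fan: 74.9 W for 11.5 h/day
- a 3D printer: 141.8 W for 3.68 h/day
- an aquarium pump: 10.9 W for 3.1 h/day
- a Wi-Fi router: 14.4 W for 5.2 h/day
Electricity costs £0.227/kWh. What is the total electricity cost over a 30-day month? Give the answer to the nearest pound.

ceiling fan: 74.9 W × 11.5 h × 30 d = 25,840 Wh = 25.84 kWh
3D printer: 141.8 W × 3.68 h × 30 d = 15,655 Wh = 15.65 kWh
aquarium pump: 10.9 W × 3.1 h × 30 d = 1,014 Wh = 1.014 kWh
Wi-Fi router: 14.4 W × 5.2 h × 30 d = 2,246 Wh = 2.246 kWh
Total energy = 25.84 + 15.65 + 1.014 + 2.246 = 44.76 kWh
Cost = 44.76 kWh × £0.227 = £10.16 ≈ £10

£10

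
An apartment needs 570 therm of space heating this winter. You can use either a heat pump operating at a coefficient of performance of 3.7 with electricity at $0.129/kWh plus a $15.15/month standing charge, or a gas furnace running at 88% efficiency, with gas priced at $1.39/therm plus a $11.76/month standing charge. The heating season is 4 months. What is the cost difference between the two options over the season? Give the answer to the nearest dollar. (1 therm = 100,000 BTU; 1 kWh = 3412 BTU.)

Heat load = 570 therm × 100,000 = 57,000,000 BTU
Gas: input = 57,000,000 / 0.88 = 64,772,727 BTU = 647.7 therm → 647.7 × $1.39 = $900.34; + 4 × $11.76 standing = $947.38
Heat pump: 57,000,000 BTU / 3412 = 16,710 kWh heat; / 3.7 = 4,515 kWh in → × $0.129 = $582.44; + 4 × $15.15 standing = $643.04
Difference = |$947.38 − $643.04| = $304.34 ≈ $304

$304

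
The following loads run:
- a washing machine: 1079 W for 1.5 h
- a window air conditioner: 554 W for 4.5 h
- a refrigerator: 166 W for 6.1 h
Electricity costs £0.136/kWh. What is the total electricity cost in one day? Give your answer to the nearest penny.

washing machine: 1079 W × 1.5 h = 1,618 Wh = 1.619 kWh
window air conditioner: 554 W × 4.5 h = 2,493 Wh = 2.493 kWh
refrigerator: 166 W × 6.1 h = 1,013 Wh = 1.013 kWh
Total energy = 1.619 + 2.493 + 1.013 = 5.124 kWh
Cost = 5.124 kWh × £0.136 = £0.70

£0.70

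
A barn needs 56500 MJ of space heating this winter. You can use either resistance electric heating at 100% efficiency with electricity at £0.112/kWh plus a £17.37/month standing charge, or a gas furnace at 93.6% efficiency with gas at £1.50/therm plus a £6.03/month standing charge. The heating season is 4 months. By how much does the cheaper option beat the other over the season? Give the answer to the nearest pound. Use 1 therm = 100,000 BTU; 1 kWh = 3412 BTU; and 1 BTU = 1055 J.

Heat load = 56500 MJ = 56,500,000,000 J / 1055 = 53,554,502 BTU
Gas: input = 53,554,502 / 0.936 = 57,216,349 BTU = 572.2 therm → 572.2 × £1.50 = £858.25; + 4 × £6.03 standing = £882.37
Electric: 53,554,502 BTU / 3412 = 15,700 kWh → × £0.112 = £1,757.94; + 4 × £17.37 standing = £1,827.42
Difference = |£882.37 − £1,827.42| = £945.06 ≈ £945

£945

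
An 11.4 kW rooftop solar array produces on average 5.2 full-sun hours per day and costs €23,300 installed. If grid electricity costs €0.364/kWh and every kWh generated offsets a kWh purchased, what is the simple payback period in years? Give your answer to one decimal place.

3.0 years

Daily generation = 11.4 kW × 5.2 h = 59.28 kWh
Annual generation = 59.28 × 365 = 21637 kWh
Annual savings = 21637 × €0.364 = €7,875.94
Payback = €23,300 / €7,875.94 = 2.96 years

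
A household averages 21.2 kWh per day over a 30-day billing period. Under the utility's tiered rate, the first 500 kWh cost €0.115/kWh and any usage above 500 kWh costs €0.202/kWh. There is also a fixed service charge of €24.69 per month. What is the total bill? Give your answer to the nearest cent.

€109.66

Usage = 21.2 kWh/day × 30 days = 636 kWh
First 500 kWh × €0.115 = €57.50
Remaining 136 kWh × €0.202 = €27.47
Energy charge = €84.97; + service €24.69 = €109.66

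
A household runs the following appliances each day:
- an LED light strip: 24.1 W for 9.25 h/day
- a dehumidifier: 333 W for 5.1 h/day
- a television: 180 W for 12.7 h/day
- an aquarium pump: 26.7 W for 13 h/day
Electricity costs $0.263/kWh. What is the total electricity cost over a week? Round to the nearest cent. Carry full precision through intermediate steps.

$8.38

LED light strip: 24.1 W × 9.25 h × 7 d = 1,560 Wh = 1.56 kWh
dehumidifier: 333 W × 5.1 h × 7 d = 11,888 Wh = 11.89 kWh
television: 180 W × 12.7 h × 7 d = 16,002 Wh = 16 kWh
aquarium pump: 26.7 W × 13 h × 7 d = 2,430 Wh = 2.43 kWh
Total energy = 1.56 + 11.89 + 16 + 2.43 = 31.88 kWh
Cost = 31.88 kWh × $0.263 = $8.38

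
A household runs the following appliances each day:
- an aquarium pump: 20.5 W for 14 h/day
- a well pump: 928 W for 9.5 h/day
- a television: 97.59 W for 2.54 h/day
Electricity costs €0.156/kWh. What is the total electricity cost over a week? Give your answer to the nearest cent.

€10.21

aquarium pump: 20.5 W × 14 h × 7 d = 2,009 Wh = 2.009 kWh
well pump: 928 W × 9.5 h × 7 d = 61,712 Wh = 61.71 kWh
television: 97.59 W × 2.54 h × 7 d = 1,735 Wh = 1.735 kWh
Total energy = 2.009 + 61.71 + 1.735 = 65.46 kWh
Cost = 65.46 kWh × €0.156 = €10.21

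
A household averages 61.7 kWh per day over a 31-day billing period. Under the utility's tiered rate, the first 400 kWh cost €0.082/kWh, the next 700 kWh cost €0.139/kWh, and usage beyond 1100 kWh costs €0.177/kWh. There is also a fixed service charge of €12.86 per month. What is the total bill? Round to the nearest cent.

Usage = 61.7 kWh/day × 31 days = 1912.7 kWh
First 400 kWh × €0.082 = €32.80
Next 700 kWh × €0.139 = €97.30
Remaining 812.7 kWh × €0.177 = €143.85
Energy charge = €273.95; + service €12.86 = €286.81

€286.81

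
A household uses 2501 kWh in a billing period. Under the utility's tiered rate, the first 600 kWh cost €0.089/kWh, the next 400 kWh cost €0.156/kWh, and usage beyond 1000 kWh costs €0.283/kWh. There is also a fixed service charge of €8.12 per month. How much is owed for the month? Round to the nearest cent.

First 600 kWh × €0.089 = €53.40
Next 400 kWh × €0.156 = €62.40
Remaining 1501 kWh × €0.283 = €424.78
Energy charge = €540.58; + service €8.12 = €548.70

€548.70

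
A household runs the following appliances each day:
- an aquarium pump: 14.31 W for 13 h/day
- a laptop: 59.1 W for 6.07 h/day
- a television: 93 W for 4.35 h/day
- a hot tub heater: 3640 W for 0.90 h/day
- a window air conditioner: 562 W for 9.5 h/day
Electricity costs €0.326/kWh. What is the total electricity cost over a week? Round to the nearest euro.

€22

aquarium pump: 14.31 W × 13 h × 7 d = 1,302 Wh = 1.302 kWh
laptop: 59.1 W × 6.07 h × 7 d = 2,511 Wh = 2.511 kWh
television: 93 W × 4.35 h × 7 d = 2,832 Wh = 2.832 kWh
hot tub heater: 3640 W × 0.90 h × 7 d = 22,932 Wh = 22.93 kWh
window air conditioner: 562 W × 9.5 h × 7 d = 37,373 Wh = 37.37 kWh
Total energy = 1.302 + 2.511 + 2.832 + 22.93 + 37.37 = 66.95 kWh
Cost = 66.95 kWh × €0.326 = €21.83 ≈ €22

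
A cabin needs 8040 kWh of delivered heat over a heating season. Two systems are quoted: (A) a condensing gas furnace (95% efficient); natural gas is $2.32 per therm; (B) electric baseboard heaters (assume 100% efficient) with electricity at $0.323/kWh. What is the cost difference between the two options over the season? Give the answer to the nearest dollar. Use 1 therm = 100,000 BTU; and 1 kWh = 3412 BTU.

Heat load = 8040 kWh × 3412 = 27,432,480 BTU
Gas: input = 27,432,480 / 0.95 = 28,876,295 BTU = 288.8 therm → 288.8 × $2.32 = $669.93
Electric: 27,432,480 BTU / 3412 = 8,040 kWh → × $0.323 = $2,596.92
Difference = |$669.93 − $2,596.92| = $1,926.99 ≈ $1927

$1927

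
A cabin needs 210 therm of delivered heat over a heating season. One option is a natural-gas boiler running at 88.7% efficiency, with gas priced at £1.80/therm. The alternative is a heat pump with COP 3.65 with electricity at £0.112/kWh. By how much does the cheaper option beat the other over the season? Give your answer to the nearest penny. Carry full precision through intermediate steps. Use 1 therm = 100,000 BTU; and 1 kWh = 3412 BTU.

Heat load = 210 therm × 100,000 = 21,000,000 BTU
Gas: input = 21,000,000 / 0.887 = 23,675,310 BTU = 236.8 therm → 236.8 × £1.80 = £426.16
Heat pump: 21,000,000 BTU / 3412 = 6,155 kWh heat; / 3.65 = 1,686 kWh in → × £0.112 = £188.86
Difference = |£426.16 − £188.86| = £237.30

£237.30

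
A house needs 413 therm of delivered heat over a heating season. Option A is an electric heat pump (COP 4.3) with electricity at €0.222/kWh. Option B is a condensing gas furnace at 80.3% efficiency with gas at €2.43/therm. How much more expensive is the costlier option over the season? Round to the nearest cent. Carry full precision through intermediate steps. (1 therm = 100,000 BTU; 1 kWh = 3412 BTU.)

€624.88

Heat load = 413 therm × 100,000 = 41,300,000 BTU
Gas: input = 41,300,000 / 0.803 = 51,432,130 BTU = 514.3 therm → 514.3 × €2.43 = €1,249.80
Heat pump: 41,300,000 BTU / 3412 = 12,100 kWh heat; / 4.3 = 2,815 kWh in → × €0.222 = €624.92
Difference = |€1,249.80 − €624.92| = €624.88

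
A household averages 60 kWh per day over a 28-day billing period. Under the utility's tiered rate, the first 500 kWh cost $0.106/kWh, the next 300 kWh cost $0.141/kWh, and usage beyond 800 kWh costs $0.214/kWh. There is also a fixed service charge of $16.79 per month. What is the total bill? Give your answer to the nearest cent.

Usage = 60 kWh/day × 28 days = 1680 kWh
First 500 kWh × $0.106 = $53.00
Next 300 kWh × $0.141 = $42.30
Remaining 880 kWh × $0.214 = $188.32
Energy charge = $283.62; + service $16.79 = $300.41

$300.41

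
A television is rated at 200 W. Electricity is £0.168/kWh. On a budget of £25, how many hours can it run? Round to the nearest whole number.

Energy budget = £25 / £0.168 per kWh = 148.8 kWh = 148,810 Wh
Runtime = 148,810 Wh / 200 W = 744 h

744 h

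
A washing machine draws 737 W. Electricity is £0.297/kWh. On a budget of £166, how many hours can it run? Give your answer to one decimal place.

758.4 h

Energy budget = £166 / £0.297 per kWh = 558.9 kWh = 558,923 Wh
Runtime = 558,923 Wh / 737 W = 758.4 h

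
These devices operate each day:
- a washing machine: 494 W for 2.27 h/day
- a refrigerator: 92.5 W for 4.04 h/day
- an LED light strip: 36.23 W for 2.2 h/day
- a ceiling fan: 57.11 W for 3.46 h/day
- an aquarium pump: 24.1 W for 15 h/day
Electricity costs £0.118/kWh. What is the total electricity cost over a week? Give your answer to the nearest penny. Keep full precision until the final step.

washing machine: 494 W × 2.27 h × 7 d = 7,850 Wh = 7.85 kWh
refrigerator: 92.5 W × 4.04 h × 7 d = 2,616 Wh = 2.616 kWh
LED light strip: 36.23 W × 2.2 h × 7 d = 558 Wh = 0.5579 kWh
ceiling fan: 57.11 W × 3.46 h × 7 d = 1,383 Wh = 1.383 kWh
aquarium pump: 24.1 W × 15 h × 7 d = 2,530 Wh = 2.53 kWh
Total energy = 7.85 + 2.616 + 0.5579 + 1.383 + 2.53 = 14.94 kWh
Cost = 14.94 kWh × £0.118 = £1.76

£1.76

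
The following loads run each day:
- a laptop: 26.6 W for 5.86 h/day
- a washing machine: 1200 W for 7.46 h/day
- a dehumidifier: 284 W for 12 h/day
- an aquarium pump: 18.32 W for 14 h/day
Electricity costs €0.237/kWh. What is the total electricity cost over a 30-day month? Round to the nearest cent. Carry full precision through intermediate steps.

laptop: 26.6 W × 5.86 h × 30 d = 4,676 Wh = 4.676 kWh
washing machine: 1200 W × 7.46 h × 30 d = 268,560 Wh = 268.6 kWh
dehumidifier: 284 W × 12 h × 30 d = 102,240 Wh = 102.2 kWh
aquarium pump: 18.32 W × 14 h × 30 d = 7,694 Wh = 7.694 kWh
Total energy = 4.676 + 268.6 + 102.2 + 7.694 = 383.2 kWh
Cost = 383.2 kWh × €0.237 = €90.81

€90.81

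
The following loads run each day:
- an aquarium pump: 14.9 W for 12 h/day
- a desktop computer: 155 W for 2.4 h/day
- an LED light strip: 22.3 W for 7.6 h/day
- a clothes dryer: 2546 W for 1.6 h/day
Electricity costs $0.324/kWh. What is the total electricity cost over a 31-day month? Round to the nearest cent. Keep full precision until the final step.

$48.15

aquarium pump: 14.9 W × 12 h × 31 d = 5,543 Wh = 5.543 kWh
desktop computer: 155 W × 2.4 h × 31 d = 11,532 Wh = 11.53 kWh
LED light strip: 22.3 W × 7.6 h × 31 d = 5,254 Wh = 5.254 kWh
clothes dryer: 2546 W × 1.6 h × 31 d = 126,282 Wh = 126.3 kWh
Total energy = 5.543 + 11.53 + 5.254 + 126.3 = 148.6 kWh
Cost = 148.6 kWh × $0.324 = $48.15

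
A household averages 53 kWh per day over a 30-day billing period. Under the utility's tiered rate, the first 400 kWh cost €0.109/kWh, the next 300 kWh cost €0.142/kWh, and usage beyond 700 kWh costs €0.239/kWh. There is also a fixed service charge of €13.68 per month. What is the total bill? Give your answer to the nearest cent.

€312.59

Usage = 53 kWh/day × 30 days = 1590 kWh
First 400 kWh × €0.109 = €43.60
Next 300 kWh × €0.142 = €42.60
Remaining 890 kWh × €0.239 = €212.71
Energy charge = €298.91; + service €13.68 = €312.59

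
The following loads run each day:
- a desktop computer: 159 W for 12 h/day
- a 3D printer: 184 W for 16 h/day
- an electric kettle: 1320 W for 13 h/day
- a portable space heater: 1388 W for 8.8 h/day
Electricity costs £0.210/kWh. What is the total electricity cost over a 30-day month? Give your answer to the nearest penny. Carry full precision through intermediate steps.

£215.63

desktop computer: 159 W × 12 h × 30 d = 57,240 Wh = 57.24 kWh
3D printer: 184 W × 16 h × 30 d = 88,320 Wh = 88.32 kWh
electric kettle: 1320 W × 13 h × 30 d = 514,800 Wh = 514.8 kWh
portable space heater: 1388 W × 8.8 h × 30 d = 366,432 Wh = 366.4 kWh
Total energy = 57.24 + 88.32 + 514.8 + 366.4 = 1,027 kWh
Cost = 1,027 kWh × £0.210 = £215.63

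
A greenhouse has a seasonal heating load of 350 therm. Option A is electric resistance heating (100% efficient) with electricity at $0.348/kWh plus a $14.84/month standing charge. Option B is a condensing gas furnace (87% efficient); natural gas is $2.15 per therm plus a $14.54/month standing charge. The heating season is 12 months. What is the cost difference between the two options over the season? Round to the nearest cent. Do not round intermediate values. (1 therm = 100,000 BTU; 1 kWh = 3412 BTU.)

Heat load = 350 therm × 100,000 = 35,000,000 BTU
Gas: input = 35,000,000 / 0.87 = 40,229,885 BTU = 402.3 therm → 402.3 × $2.15 = $864.94; + 12 × $14.54 standing = $1,039.42
Electric: 35,000,000 BTU / 3412 = 10,260 kWh → × $0.348 = $3,569.75; + 12 × $14.84 standing = $3,747.83
Difference = |$1,039.42 − $3,747.83| = $2,708.41

$2708.41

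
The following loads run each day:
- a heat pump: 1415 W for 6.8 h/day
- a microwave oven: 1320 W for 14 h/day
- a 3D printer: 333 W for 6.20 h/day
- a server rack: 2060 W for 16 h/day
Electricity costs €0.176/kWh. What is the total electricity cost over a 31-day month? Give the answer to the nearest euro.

€344

heat pump: 1415 W × 6.8 h × 31 d = 298,282 Wh = 298.3 kWh
microwave oven: 1320 W × 14 h × 31 d = 572,880 Wh = 572.9 kWh
3D printer: 333 W × 6.20 h × 31 d = 64,003 Wh = 64 kWh
server rack: 2060 W × 16 h × 31 d = 1,021,760 Wh = 1,022 kWh
Total energy = 298.3 + 572.9 + 64 + 1,022 = 1,957 kWh
Cost = 1,957 kWh × €0.176 = €344.42 ≈ €344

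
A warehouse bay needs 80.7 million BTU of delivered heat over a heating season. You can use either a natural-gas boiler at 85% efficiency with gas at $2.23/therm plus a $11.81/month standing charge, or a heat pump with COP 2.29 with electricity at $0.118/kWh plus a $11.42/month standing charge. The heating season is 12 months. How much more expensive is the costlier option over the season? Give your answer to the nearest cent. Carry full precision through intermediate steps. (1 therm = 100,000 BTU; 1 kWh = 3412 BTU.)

Heat load = 80.7 × 10⁶ BTU = 80,700,000 BTU
Gas: input = 80,700,000 / 0.850 = 94,941,176 BTU = 949.4 therm → 949.4 × $2.23 = $2,117.19; + 12 × $11.81 standing = $2,258.91
Heat pump: 80,700,000 BTU / 3412 = 23,650 kWh heat; / 2.29 = 10,330 kWh in → × $0.118 = $1,218.74; + 12 × $11.42 standing = $1,355.78
Difference = |$2,258.91 − $1,355.78| = $903.13

$903.13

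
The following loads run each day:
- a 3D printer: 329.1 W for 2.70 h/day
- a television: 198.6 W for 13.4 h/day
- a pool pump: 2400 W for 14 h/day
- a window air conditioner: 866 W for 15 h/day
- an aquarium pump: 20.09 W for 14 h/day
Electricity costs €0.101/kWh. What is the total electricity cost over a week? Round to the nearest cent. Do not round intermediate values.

3D printer: 329.1 W × 2.70 h × 7 d = 6,220 Wh = 6.22 kWh
television: 198.6 W × 13.4 h × 7 d = 18,629 Wh = 18.63 kWh
pool pump: 2400 W × 14 h × 7 d = 235,200 Wh = 235.2 kWh
window air conditioner: 866 W × 15 h × 7 d = 90,930 Wh = 90.93 kWh
aquarium pump: 20.09 W × 14 h × 7 d = 1,969 Wh = 1.969 kWh
Total energy = 6.22 + 18.63 + 235.2 + 90.93 + 1.969 = 352.9 kWh
Cost = 352.9 kWh × €0.101 = €35.65

€35.65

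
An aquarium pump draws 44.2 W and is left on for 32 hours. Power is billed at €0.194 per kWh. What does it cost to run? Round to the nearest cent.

Energy = 44.2 W × 32 h = 1,414 Wh = 1.414 kWh
Cost = 1.414 kWh × €0.194/kWh = €0.27

€0.27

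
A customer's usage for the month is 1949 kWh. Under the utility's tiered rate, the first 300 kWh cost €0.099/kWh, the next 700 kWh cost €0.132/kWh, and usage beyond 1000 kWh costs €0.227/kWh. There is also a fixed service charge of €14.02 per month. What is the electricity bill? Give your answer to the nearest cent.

First 300 kWh × €0.099 = €29.70
Next 700 kWh × €0.132 = €92.40
Remaining 949 kWh × €0.227 = €215.42
Energy charge = €337.52; + service €14.02 = €351.54

€351.54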